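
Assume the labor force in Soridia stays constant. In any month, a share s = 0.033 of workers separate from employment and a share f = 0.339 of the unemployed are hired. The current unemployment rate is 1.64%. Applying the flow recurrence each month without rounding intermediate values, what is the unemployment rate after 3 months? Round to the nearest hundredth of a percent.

With a fixed labor force, u_{t+1} = u_t + s·(1−u_t) − f·u_t = u_t·(1−s−f) + s.
Here 1−s−f = 0.628 and s = 0.033.
u_1 = 0.016400 × 0.628 + 0.033 = 0.043299.
u_2 = 0.043299 × 0.628 + 0.033 = 0.060192.
u_3 = 0.060192 × 0.628 + 0.033 = 0.070801.

Unemployment rate after three months ≈ 7.08%.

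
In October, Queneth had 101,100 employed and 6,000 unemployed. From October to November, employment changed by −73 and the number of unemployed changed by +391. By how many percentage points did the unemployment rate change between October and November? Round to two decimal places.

The unemployment rate changed by +0.35 percentage points.

October: labor force = 101,100 + 6,000 = 107,100; u = 6,000/107,100 = 5.60%.
November: labor force = 101,027 + 6,391 = 107,418; u = 6,391/107,418 = 5.95%.
Change = 5.95% − 5.60% = +0.35 pp.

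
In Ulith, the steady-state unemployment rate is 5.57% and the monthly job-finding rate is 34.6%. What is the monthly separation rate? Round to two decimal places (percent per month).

From u* = s/(s+f): s = u·f/(1−u).
s = 0.0557 × 34.6 / (1 − 0.0557) = 1.9272 / 0.9443 ≈ 2.04% per month.

Separation rate ≈ 2.04% per month.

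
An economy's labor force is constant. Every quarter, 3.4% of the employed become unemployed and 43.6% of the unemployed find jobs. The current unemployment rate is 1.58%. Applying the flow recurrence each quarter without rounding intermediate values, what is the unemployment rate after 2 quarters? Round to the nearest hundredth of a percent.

Unemployment rate after two quarters ≈ 5.65%.

With a fixed labor force, u_{t+1} = u_t + s·(1−u_t) − f·u_t = u_t·(1−s−f) + s.
Here 1−s−f = 0.530 and s = 0.034.
u_1 = 0.015800 × 0.530 + 0.034 = 0.042374.
u_2 = 0.042374 × 0.530 + 0.034 = 0.056458.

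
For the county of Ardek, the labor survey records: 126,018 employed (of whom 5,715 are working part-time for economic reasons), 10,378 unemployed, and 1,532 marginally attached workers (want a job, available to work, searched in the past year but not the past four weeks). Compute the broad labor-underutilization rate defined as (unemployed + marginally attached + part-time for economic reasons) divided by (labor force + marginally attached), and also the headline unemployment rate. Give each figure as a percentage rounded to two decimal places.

Labor force = 126,018 + 10,378 = 136,396.
Numerator = 10,378 + 1,532 + 5,715 = 17,625.
Denominator = 136,396 + 1,532 = 137,928.
Broad rate = 17,625 / 137,928 = 12.78%.
Headline unemployment rate = 10,378 / 136,396 = 7.61%.

Broad underutilization rate ≈ 12.78%; headline unemployment rate ≈ 7.61%.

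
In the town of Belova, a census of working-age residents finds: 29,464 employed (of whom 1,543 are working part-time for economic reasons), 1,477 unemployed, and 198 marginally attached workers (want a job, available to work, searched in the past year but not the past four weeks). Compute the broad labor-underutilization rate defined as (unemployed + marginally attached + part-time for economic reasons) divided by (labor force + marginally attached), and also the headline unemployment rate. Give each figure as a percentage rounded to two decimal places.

Broad underutilization rate ≈ 10.33%; headline unemployment rate ≈ 4.77%.

Labor force = 29,464 + 1,477 = 30,941.
Numerator = 1,477 + 198 + 1,543 = 3,218.
Denominator = 30,941 + 198 = 31,139.
Broad rate = 3,218 / 31,139 = 10.33%.
Headline unemployment rate = 1,477 / 30,941 = 4.77%.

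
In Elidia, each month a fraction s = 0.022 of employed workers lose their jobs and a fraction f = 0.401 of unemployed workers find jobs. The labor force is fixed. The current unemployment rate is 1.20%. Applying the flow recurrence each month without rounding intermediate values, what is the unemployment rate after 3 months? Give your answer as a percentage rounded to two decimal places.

With a fixed labor force, u_{t+1} = u_t + s·(1−u_t) − f·u_t = u_t·(1−s−f) + s.
Here 1−s−f = 0.577 and s = 0.022.
u_1 = 0.012000 × 0.577 + 0.022 = 0.028924.
u_2 = 0.028924 × 0.577 + 0.022 = 0.038689.
u_3 = 0.038689 × 0.577 + 0.022 = 0.044324.

Unemployment rate after three months ≈ 4.43%.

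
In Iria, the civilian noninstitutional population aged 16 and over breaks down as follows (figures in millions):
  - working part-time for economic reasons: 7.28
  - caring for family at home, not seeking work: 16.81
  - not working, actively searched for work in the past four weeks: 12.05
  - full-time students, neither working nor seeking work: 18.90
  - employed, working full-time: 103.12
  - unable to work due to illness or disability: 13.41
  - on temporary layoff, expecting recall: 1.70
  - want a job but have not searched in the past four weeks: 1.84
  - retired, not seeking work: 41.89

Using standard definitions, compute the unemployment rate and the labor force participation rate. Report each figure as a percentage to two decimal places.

Unemployment rate ≈ 11.08%; labor force participation rate ≈ 57.21%.

Employed = 7.28 + 103.12 = 110.40 million (anyone who worked, including part-time for economic reasons, counts as employed).
Unemployed = 12.05 + 1.70 = 13.75 million (jobless and actively searching, or on temporary layoff).
Labor force = 110.40 + 13.75 = 124.15 million.
Not in labor force = 16.81 + 18.90 + 13.41 + 1.84 + 41.89 = 92.85 million (those not working and not actively searching are outside the labor force — including those who want a job but have given up searching).
Civilian working-age population = 124.15 + 92.85 = 217.00 million.
Unemployment rate = 13.75 / 124.15 = 11.08%.
Labor force participation rate = 124.15 / 217.00 = 57.21%.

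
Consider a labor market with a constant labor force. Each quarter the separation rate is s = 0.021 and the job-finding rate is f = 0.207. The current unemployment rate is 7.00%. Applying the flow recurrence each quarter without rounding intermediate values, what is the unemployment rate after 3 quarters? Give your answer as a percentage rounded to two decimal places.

Unemployment rate after three quarters ≈ 8.19%.

With a fixed labor force, u_{t+1} = u_t + s·(1−u_t) − f·u_t = u_t·(1−s−f) + s.
Here 1−s−f = 0.772 and s = 0.021.
u_1 = 0.070000 × 0.772 + 0.021 = 0.075040.
u_2 = 0.075040 × 0.772 + 0.021 = 0.078931.
u_3 = 0.078931 × 0.772 + 0.021 = 0.081935.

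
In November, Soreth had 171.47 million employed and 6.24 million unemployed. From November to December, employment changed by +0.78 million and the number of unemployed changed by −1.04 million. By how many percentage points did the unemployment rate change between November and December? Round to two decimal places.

November: labor force = 171.47 + 6.24 = 177.71; u = 6.24/177.71 = 3.51%.
December: labor force = 172.25 + 5.20 = 177.45; u = 5.20/177.45 = 2.93%.
Change = 2.93% − 3.51% = −0.58 pp.

The unemployment rate changed by −0.58 percentage points.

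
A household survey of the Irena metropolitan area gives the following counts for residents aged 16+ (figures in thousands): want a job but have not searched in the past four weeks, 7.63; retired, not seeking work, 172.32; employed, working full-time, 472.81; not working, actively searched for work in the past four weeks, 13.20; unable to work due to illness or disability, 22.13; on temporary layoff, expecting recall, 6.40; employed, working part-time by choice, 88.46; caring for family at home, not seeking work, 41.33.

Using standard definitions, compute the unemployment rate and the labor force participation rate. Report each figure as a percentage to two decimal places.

Unemployment rate ≈ 3.37%; labor force participation rate ≈ 70.47%.

Employed = 472.81 + 88.46 = 561.27 thousand.
Unemployed = 13.20 + 6.40 = 19.60 thousand (jobless and actively searching, or on temporary layoff).
Labor force = 561.27 + 19.60 = 580.87 thousand.
Not in labor force = 7.63 + 172.32 + 22.13 + 41.33 = 243.41 thousand (those not working and not actively searching are outside the labor force — including those who want a job but have given up searching).
Civilian working-age population = 580.87 + 243.41 = 824.28 thousand.
Unemployment rate = 19.60 / 580.87 = 3.37%.
Labor force participation rate = 580.87 / 824.28 = 70.47%.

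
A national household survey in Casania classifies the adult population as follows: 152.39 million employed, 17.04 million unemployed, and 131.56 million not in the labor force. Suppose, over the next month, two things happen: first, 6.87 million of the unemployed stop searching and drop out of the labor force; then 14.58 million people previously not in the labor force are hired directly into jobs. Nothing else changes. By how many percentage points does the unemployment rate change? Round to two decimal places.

Initially, labor force = 152.39 + 17.04 = 169.43 million, so u = 17.04/169.43 = 10.06%.
After the first change, unemployed and labor force both fall by 6.87 → E = 152.39, U = 10.17, labor force = 162.56 million.
After the second change, employed and labor force both rise by 14.58; unemployed unchanged → E = 166.97, U = 10.17, labor force = 177.14 million.
New unemployment rate = 10.17 / 177.14 = 5.74%.
Change = 5.74% − 10.06% = −4.32 percentage points.

The unemployment rate changes by −4.32 percentage points.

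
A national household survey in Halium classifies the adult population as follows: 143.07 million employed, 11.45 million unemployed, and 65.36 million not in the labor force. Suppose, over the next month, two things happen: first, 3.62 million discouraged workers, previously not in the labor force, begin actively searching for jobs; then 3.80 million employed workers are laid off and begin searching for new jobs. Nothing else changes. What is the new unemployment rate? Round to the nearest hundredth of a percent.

Initially, labor force = 143.07 + 11.45 = 154.52 million, so u = 11.45/154.52 = 7.41%.
After the first change, unemployed and labor force both rise by 3.62 → E = 143.07, U = 15.07, labor force = 158.14 million.
After the second change, employed falls and unemployed rises by 3.80; labor force unchanged → E = 139.27, U = 18.87, labor force = 158.14 million.
New unemployment rate = 18.87 / 158.14 = 11.93%.

New unemployment rate ≈ 11.93%.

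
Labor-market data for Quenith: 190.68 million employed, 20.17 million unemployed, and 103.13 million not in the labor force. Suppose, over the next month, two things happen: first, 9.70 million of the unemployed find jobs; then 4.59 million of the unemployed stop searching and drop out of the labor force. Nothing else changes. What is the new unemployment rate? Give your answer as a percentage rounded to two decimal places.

Initially, labor force = 190.68 + 20.17 = 210.85 million, so u = 20.17/210.85 = 9.57%.
After the first change, unemployed falls and employed rises by 9.70; labor force unchanged → E = 200.38, U = 10.47, labor force = 210.85 million.
After the second change, unemployed and labor force both fall by 4.59 → E = 200.38, U = 5.88, labor force = 206.26 million.
New unemployment rate = 5.88 / 206.26 = 2.85%.

New unemployment rate ≈ 2.85%.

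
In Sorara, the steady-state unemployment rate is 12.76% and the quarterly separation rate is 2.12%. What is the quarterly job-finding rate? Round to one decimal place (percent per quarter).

Job-finding rate ≈ 14.5% per quarter.

From u* = s/(s+f): f = s·(1−u)/u.
f = 2.12 × (1 − 0.1276) / 0.1276 = 1.8495 / 0.1276 ≈ 14.5% per quarter.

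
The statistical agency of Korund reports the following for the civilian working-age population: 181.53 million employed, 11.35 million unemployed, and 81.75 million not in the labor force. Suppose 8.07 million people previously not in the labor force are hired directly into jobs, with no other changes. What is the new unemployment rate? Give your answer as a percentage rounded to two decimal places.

Initially, labor force = 181.53 + 11.35 = 192.88 million, so u = 11.35/192.88 = 5.88%.
After the change, employed and labor force both rise by 8.07; unemployed unchanged → E = 189.60, U = 11.35, labor force = 200.95 million.
New unemployment rate = 11.35 / 200.95 = 5.65%.

New unemployment rate ≈ 5.65%.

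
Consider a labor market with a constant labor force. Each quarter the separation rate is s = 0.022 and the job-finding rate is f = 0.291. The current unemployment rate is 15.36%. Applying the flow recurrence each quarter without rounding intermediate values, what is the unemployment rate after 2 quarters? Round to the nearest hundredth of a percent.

With a fixed labor force, u_{t+1} = u_t + s·(1−u_t) − f·u_t = u_t·(1−s−f) + s.
Here 1−s−f = 0.687 and s = 0.022.
u_1 = 0.153600 × 0.687 + 0.022 = 0.127523.
u_2 = 0.127523 × 0.687 + 0.022 = 0.109608.

Unemployment rate after two quarters ≈ 10.96%.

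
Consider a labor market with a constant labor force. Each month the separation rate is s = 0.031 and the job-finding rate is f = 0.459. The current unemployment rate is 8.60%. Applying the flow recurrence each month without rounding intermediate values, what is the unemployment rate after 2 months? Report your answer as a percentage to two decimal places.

With a fixed labor force, u_{t+1} = u_t + s·(1−u_t) − f·u_t = u_t·(1−s−f) + s.
Here 1−s−f = 0.510 and s = 0.031.
u_1 = 0.086000 × 0.510 + 0.031 = 0.074860.
u_2 = 0.074860 × 0.510 + 0.031 = 0.069179.

Unemployment rate after two months ≈ 6.92%.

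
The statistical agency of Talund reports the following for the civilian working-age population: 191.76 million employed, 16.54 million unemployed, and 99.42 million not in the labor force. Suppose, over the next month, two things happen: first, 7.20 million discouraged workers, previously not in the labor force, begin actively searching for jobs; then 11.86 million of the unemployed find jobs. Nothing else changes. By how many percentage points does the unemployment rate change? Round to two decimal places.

Initially, labor force = 191.76 + 16.54 = 208.30 million, so u = 16.54/208.30 = 7.94%.
After the first change, unemployed and labor force both rise by 7.20 → E = 191.76, U = 23.74, labor force = 215.50 million.
After the second change, unemployed falls and employed rises by 11.86; labor force unchanged → E = 203.62, U = 11.88, labor force = 215.50 million.
New unemployment rate = 11.88 / 215.50 = 5.51%.
Change = 5.51% − 7.94% = −2.43 percentage points.

The unemployment rate changes by −2.43 percentage points.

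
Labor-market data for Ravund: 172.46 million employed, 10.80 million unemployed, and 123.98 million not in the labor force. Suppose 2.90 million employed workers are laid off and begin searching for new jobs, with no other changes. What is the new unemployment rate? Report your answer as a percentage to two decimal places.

New unemployment rate ≈ 7.48%.

Initially, labor force = 172.46 + 10.80 = 183.26 million, so u = 10.80/183.26 = 5.89%.
After the change, employed falls and unemployed rises by 2.90; labor force unchanged → E = 169.56, U = 13.70, labor force = 183.26 million.
New unemployment rate = 13.70 / 183.26 = 7.48%.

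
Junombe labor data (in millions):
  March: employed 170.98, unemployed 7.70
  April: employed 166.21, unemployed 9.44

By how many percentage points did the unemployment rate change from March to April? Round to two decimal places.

March: labor force = 170.98 + 7.70 = 178.68; u = 7.70/178.68 = 4.31%.
April: labor force = 166.21 + 9.44 = 175.65; u = 9.44/175.65 = 5.37%.
Change = 5.37% − 4.31% = +1.06 pp.

The unemployment rate changed by +1.06 percentage points.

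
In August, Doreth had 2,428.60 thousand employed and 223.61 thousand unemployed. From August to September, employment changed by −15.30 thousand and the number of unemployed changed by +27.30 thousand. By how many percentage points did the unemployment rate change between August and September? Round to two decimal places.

August: labor force = 2,428.60 + 223.61 = 2,652.21; u = 223.61/2,652.21 = 8.43%.
September: labor force = 2,413.30 + 250.91 = 2,664.21; u = 250.91/2,664.21 = 9.42%.
Change = 9.42% − 8.43% = +0.99 pp.

The unemployment rate changed by +0.99 percentage points.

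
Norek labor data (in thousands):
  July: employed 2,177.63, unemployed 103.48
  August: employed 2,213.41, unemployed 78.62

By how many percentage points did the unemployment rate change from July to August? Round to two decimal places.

July: labor force = 2,177.63 + 103.48 = 2,281.11; u = 103.48/2,281.11 = 4.54%.
August: labor force = 2,213.41 + 78.62 = 2,292.03; u = 78.62/2,292.03 = 3.43%.
Change = 3.43% − 4.54% = −1.11 pp.

The unemployment rate changed by −1.11 percentage points.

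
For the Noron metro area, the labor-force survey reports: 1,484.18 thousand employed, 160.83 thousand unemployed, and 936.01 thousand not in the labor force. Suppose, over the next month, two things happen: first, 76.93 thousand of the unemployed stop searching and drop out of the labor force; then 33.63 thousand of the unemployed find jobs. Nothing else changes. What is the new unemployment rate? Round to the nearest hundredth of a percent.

Initially, labor force = 1,484.18 + 160.83 = 1,645.01 thousand, so u = 160.83/1,645.01 = 9.78%.
After the first change, unemployed and labor force both fall by 76.93 → E = 1,484.18, U = 83.90, labor force = 1,568.08 thousand.
After the second change, unemployed falls and employed rises by 33.63; labor force unchanged → E = 1,517.81, U = 50.27, labor force = 1,568.08 thousand.
New unemployment rate = 50.27 / 1,568.08 = 3.21%.

New unemployment rate ≈ 3.21%.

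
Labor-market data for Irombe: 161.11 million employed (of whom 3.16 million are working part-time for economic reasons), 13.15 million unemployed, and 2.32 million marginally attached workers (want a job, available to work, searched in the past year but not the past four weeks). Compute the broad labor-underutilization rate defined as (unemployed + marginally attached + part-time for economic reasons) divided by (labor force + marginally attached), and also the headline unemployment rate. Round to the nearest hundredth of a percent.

Broad underutilization rate ≈ 10.55%; headline unemployment rate ≈ 7.55%.

Labor force = 161.11 + 13.15 = 174.26 million.
Numerator = 13.15 + 2.32 + 3.16 = 18.63 million.
Denominator = 174.26 + 2.32 = 176.58 million.
Broad rate = 18.63 / 176.58 = 10.55%.
Headline unemployment rate = 13.15 / 174.26 = 7.55%.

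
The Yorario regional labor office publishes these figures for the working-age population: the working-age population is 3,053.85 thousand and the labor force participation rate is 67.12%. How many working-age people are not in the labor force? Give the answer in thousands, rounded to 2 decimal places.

Share not in the labor force = 1 − 0.6712 = 0.3288.
Not in labor force = 0.3288 × 3,053.85 ≈ 1,004.11 thousand.

About 1,004.11 thousand are not in the labor force.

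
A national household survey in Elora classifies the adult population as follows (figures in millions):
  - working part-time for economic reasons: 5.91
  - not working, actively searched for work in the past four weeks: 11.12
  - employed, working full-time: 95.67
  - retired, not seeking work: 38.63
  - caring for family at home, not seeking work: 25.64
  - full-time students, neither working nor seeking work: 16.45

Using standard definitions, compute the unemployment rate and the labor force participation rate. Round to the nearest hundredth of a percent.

Employed = 5.91 + 95.67 = 101.58 million (anyone who worked, including part-time for economic reasons, counts as employed).
Unemployed = 11.12 million.
Labor force = 101.58 + 11.12 = 112.70 million.
Not in labor force = 38.63 + 25.64 + 16.45 = 80.72 million (those not working and not actively searching are outside the labor force).
Civilian working-age population = 112.70 + 80.72 = 193.42 million.
Unemployment rate = 11.12 / 112.70 = 9.87%.
Labor force participation rate = 112.70 / 193.42 = 58.27%.

Unemployment rate ≈ 9.87%; labor force participation rate ≈ 58.27%.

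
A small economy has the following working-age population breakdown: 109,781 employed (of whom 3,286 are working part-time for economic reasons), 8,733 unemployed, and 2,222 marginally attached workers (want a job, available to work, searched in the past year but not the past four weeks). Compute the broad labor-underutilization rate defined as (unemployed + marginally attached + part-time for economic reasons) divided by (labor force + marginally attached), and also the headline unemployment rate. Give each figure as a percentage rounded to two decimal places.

Labor force = 109,781 + 8,733 = 118,514.
Numerator = 8,733 + 2,222 + 3,286 = 14,241.
Denominator = 118,514 + 2,222 = 120,736.
Broad rate = 14,241 / 120,736 = 11.80%.
Headline unemployment rate = 8,733 / 118,514 = 7.37%.

Broad underutilization rate ≈ 11.80%; headline unemployment rate ≈ 7.37%.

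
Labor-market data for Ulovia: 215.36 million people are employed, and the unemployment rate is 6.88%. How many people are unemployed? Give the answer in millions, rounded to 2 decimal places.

About 15.91 million are unemployed.

Let U be the number unemployed. The labor force is E + U, and U/(E+U) = 0.0688.
So U = 0.0688 × 215.36 / (1 − 0.0688) = 14.8168 / 0.9312 ≈ 15.91 million.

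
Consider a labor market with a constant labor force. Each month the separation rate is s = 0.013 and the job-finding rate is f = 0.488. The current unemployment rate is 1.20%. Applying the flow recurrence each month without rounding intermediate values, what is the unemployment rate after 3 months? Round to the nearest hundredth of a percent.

With a fixed labor force, u_{t+1} = u_t + s·(1−u_t) − f·u_t = u_t·(1−s−f) + s.
Here 1−s−f = 0.499 and s = 0.013.
u_1 = 0.012000 × 0.499 + 0.013 = 0.018988.
u_2 = 0.018988 × 0.499 + 0.013 = 0.022475.
u_3 = 0.022475 × 0.499 + 0.013 = 0.024215.

Unemployment rate after three months ≈ 2.42%.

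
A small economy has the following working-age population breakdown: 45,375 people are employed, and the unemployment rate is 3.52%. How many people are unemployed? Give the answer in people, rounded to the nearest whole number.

About 1,655 are unemployed.

Let U be the number unemployed. The labor force is E + U, and U/(E+U) = 0.0352.
So U = 0.0352 × 45,375 / (1 − 0.0352) = 1597.20 / 0.9648 ≈ 1,655.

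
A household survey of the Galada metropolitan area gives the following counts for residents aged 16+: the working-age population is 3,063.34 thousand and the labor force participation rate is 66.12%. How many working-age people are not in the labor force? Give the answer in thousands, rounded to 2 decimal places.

About 1,037.86 thousand are not in the labor force.

Share not in the labor force = 1 − 0.6612 = 0.3388.
Not in labor force = 0.3388 × 3,063.34 ≈ 1,037.86 thousand.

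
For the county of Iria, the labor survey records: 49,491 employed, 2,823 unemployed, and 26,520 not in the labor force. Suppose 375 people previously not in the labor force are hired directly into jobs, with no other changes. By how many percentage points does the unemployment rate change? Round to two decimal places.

The unemployment rate changes by −0.04 percentage points.

Initially, labor force = 49,491 + 2,823 = 52,314, so u = 2,823/52,314 = 5.40%.
After the change, employed and labor force both rise by 375; unemployed unchanged → E = 49,866, U = 2,823, labor force = 52,689.
New unemployment rate = 2,823 / 52,689 = 5.36%.
Change = 5.36% − 5.40% = −0.04 percentage points.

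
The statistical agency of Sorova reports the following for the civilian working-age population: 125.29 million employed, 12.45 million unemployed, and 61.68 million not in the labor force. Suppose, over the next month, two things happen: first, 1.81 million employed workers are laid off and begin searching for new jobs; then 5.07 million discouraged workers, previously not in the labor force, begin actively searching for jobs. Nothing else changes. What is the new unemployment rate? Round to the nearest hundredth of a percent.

New unemployment rate ≈ 13.54%.

Initially, labor force = 125.29 + 12.45 = 137.74 million, so u = 12.45/137.74 = 9.04%.
After the first change, employed falls and unemployed rises by 1.81; labor force unchanged → E = 123.48, U = 14.26, labor force = 137.74 million.
After the second change, unemployed and labor force both rise by 5.07 → E = 123.48, U = 19.33, labor force = 142.81 million.
New unemployment rate = 19.33 / 142.81 = 13.54%.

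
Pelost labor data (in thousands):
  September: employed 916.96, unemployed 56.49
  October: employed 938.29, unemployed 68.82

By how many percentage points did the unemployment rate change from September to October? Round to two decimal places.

The unemployment rate changed by +1.03 percentage points.

September: labor force = 916.96 + 56.49 = 973.45; u = 56.49/973.45 = 5.80%.
October: labor force = 938.29 + 68.82 = 1,007.11; u = 68.82/1,007.11 = 6.83%.
Change = 6.83% − 5.80% = +1.03 pp.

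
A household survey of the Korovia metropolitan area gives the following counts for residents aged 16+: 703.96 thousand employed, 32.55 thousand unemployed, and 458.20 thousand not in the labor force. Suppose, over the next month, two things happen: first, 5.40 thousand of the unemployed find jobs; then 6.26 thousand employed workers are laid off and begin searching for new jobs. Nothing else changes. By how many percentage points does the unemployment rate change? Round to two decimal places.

The unemployment rate changes by +0.12 percentage points.

Initially, labor force = 703.96 + 32.55 = 736.51 thousand, so u = 32.55/736.51 = 4.42%.
After the first change, unemployed falls and employed rises by 5.40; labor force unchanged → E = 709.36, U = 27.15, labor force = 736.51 thousand.
After the second change, employed falls and unemployed rises by 6.26; labor force unchanged → E = 703.10, U = 33.41, labor force = 736.51 thousand.
New unemployment rate = 33.41 / 736.51 = 4.54%.
Change = 4.54% − 4.42% = +0.12 percentage points.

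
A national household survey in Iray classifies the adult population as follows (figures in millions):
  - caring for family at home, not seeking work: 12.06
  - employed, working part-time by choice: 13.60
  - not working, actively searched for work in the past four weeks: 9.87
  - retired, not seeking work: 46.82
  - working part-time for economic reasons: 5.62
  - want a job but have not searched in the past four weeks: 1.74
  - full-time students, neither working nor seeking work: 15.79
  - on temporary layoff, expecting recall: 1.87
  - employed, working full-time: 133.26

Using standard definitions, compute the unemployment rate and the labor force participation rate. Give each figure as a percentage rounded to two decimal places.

Employed = 13.60 + 5.62 + 133.26 = 152.48 million (anyone who worked, including part-time for economic reasons, counts as employed).
Unemployed = 9.87 + 1.87 = 11.74 million (jobless and actively searching, or on temporary layoff).
Labor force = 152.48 + 11.74 = 164.22 million.
Not in labor force = 12.06 + 46.82 + 1.74 + 15.79 = 76.41 million (those not working and not actively searching are outside the labor force — including those who want a job but have given up searching).
Civilian working-age population = 164.22 + 76.41 = 240.63 million.
Unemployment rate = 11.74 / 164.22 = 7.15%.
Labor force participation rate = 164.22 / 240.63 = 68.25%.

Unemployment rate ≈ 7.15%; labor force participation rate ≈ 68.25%.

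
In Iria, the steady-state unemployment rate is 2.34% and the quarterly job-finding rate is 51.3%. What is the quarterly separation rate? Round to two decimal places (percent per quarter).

Separation rate ≈ 1.23% per quarter.

From u* = s/(s+f): s = u·f/(1−u).
s = 0.0234 × 51.3 / (1 − 0.0234) = 1.2004 / 0.9766 ≈ 1.23% per quarter.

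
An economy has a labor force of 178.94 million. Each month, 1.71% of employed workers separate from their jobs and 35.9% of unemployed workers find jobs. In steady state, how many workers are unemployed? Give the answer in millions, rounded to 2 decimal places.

About 8.14 million are unemployed in steady state.

Steady-state unemployment rate u* = s/(s+f) = 1.71/(1.71+35.9) = 0.045467.
Unemployed = u* × labor force = 0.045467 × 178.94 ≈ 8.14 million.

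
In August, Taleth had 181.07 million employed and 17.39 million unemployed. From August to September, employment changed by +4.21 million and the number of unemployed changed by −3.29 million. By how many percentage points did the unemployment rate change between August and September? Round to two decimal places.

The unemployment rate changed by −1.69 percentage points.

August: labor force = 181.07 + 17.39 = 198.46; u = 17.39/198.46 = 8.76%.
September: labor force = 185.28 + 14.10 = 199.38; u = 14.10/199.38 = 7.07%.
Change = 7.07% − 8.76% = −1.69 pp.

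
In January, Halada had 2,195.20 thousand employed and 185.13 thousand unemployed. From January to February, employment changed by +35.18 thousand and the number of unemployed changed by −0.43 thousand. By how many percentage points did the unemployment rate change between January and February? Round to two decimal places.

January: labor force = 2,195.20 + 185.13 = 2,380.33; u = 185.13/2,380.33 = 7.78%.
February: labor force = 2,230.38 + 184.70 = 2,415.08; u = 184.70/2,415.08 = 7.65%.
Change = 7.65% − 7.78% = −0.13 pp.

The unemployment rate changed by −0.13 percentage points.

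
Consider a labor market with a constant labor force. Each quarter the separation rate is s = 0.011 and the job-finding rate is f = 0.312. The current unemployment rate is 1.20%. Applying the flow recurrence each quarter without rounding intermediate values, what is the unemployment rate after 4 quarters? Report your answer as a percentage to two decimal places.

Unemployment rate after four quarters ≈ 2.94%.

With a fixed labor force, u_{t+1} = u_t + s·(1−u_t) − f·u_t = u_t·(1−s−f) + s.
Here 1−s−f = 0.677 and s = 0.011.
u_1 = 0.012000 × 0.677 + 0.011 = 0.019124.
u_2 = 0.019124 × 0.677 + 0.011 = 0.023947.
u_3 = 0.023947 × 0.677 + 0.011 = 0.027212.
u_4 = 0.027212 × 0.677 + 0.011 = 0.029423.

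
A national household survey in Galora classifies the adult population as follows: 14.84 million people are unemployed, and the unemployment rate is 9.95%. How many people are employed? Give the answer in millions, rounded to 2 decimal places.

Labor force = U / u = 14.84 / 0.0995 ≈ 149.15 million.
Employed = labor force − unemployed = 149.15 − 14.84 = 134.31 million.

About 134.31 million are employed.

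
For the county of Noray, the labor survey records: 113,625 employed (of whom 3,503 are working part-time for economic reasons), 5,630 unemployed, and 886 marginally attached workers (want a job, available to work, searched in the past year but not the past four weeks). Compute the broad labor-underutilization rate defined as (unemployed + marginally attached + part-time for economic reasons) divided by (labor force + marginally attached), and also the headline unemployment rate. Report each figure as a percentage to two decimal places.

Broad underutilization rate ≈ 8.34%; headline unemployment rate ≈ 4.72%.

Labor force = 113,625 + 5,630 = 119,255.
Numerator = 5,630 + 886 + 3,503 = 10,019.
Denominator = 119,255 + 886 = 120,141.
Broad rate = 10,019 / 120,141 = 8.34%.
Headline unemployment rate = 5,630 / 119,255 = 4.72%.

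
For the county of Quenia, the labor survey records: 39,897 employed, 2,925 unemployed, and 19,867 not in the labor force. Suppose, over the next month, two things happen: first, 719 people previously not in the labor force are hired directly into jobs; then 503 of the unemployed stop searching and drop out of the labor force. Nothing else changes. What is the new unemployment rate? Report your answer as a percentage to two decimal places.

Initially, labor force = 39,897 + 2,925 = 42,822, so u = 2,925/42,822 = 6.83%.
After the first change, employed and labor force both rise by 719; unemployed unchanged → E = 40,616, U = 2,925, labor force = 43,541.
After the second change, unemployed and labor force both fall by 503 → E = 40,616, U = 2,422, labor force = 43,038.
New unemployment rate = 2,422 / 43,038 = 5.63%.

New unemployment rate ≈ 5.63%.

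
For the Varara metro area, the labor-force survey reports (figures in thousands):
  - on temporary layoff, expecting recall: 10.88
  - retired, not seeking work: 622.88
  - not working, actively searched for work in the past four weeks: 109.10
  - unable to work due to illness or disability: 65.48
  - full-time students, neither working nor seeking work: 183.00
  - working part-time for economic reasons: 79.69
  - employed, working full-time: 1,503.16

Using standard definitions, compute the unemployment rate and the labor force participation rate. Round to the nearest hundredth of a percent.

Unemployment rate ≈ 7.05%; labor force participation rate ≈ 66.15%.

Employed = 79.69 + 1,503.16 = 1,582.85 thousand (anyone who worked, including part-time for economic reasons, counts as employed).
Unemployed = 10.88 + 109.10 = 119.98 thousand (jobless and actively searching, or on temporary layoff).
Labor force = 1,582.85 + 119.98 = 1,702.83 thousand.
Not in labor force = 622.88 + 65.48 + 183.00 = 871.36 thousand (those not working and not actively searching are outside the labor force).
Civilian working-age population = 1,702.83 + 871.36 = 2,574.19 thousand.
Unemployment rate = 119.98 / 1,702.83 = 7.05%.
Labor force participation rate = 1,702.83 / 2,574.19 = 66.15%.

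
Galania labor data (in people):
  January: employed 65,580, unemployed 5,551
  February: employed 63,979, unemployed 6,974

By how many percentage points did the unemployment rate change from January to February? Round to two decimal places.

January: labor force = 65,580 + 5,551 = 71,131; u = 5,551/71,131 = 7.80%.
February: labor force = 63,979 + 6,974 = 70,953; u = 6,974/70,953 = 9.83%.
Change = 9.83% − 7.80% = +2.03 pp.

The unemployment rate changed by +2.03 percentage points.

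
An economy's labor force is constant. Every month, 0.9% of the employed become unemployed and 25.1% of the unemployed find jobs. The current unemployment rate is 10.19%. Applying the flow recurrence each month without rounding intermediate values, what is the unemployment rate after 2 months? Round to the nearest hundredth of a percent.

With a fixed labor force, u_{t+1} = u_t + s·(1−u_t) − f·u_t = u_t·(1−s−f) + s.
Here 1−s−f = 0.740 and s = 0.009.
u_1 = 0.101900 × 0.740 + 0.009 = 0.084406.
u_2 = 0.084406 × 0.740 + 0.009 = 0.071460.

Unemployment rate after two months ≈ 7.15%.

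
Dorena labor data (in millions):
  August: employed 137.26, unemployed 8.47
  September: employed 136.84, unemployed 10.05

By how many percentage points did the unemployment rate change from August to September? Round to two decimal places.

August: labor force = 137.26 + 8.47 = 145.73; u = 8.47/145.73 = 5.81%.
September: labor force = 136.84 + 10.05 = 146.89; u = 10.05/146.89 = 6.84%.
Change = 6.84% − 5.81% = +1.03 pp.

The unemployment rate changed by +1.03 percentage points.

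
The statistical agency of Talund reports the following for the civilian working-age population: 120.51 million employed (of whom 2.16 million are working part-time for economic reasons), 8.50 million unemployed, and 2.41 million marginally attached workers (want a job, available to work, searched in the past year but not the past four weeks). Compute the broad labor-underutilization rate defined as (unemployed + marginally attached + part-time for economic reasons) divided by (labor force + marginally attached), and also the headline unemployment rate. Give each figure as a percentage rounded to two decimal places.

Labor force = 120.51 + 8.50 = 129.01 million.
Numerator = 8.50 + 2.41 + 2.16 = 13.07 million.
Denominator = 129.01 + 2.41 = 131.42 million.
Broad rate = 13.07 / 131.42 = 9.95%.
Headline unemployment rate = 8.50 / 129.01 = 6.59%.

Broad underutilization rate ≈ 9.95%; headline unemployment rate ≈ 6.59%.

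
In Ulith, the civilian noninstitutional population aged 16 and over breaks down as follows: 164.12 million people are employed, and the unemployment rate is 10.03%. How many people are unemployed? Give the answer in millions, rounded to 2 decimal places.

Let U be the number unemployed. The labor force is E + U, and U/(E+U) = 0.1003.
So U = 0.1003 × 164.12 / (1 − 0.1003) = 16.4612 / 0.8997 ≈ 18.30 million.

About 18.30 million are unemployed.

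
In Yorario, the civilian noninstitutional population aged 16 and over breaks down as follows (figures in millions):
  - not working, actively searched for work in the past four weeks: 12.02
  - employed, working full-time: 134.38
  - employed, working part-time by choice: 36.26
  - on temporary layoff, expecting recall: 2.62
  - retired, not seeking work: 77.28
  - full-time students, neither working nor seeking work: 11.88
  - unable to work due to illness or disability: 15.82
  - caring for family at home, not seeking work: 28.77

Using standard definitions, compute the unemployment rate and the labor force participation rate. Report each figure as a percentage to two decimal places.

Employed = 134.38 + 36.26 = 170.64 million.
Unemployed = 12.02 + 2.62 = 14.64 million (jobless and actively searching, or on temporary layoff).
Labor force = 170.64 + 14.64 = 185.28 million.
Not in labor force = 77.28 + 11.88 + 15.82 + 28.77 = 133.75 million (those not working and not actively searching are outside the labor force).
Civilian working-age population = 185.28 + 133.75 = 319.03 million.
Unemployment rate = 14.64 / 185.28 = 7.90%.
Labor force participation rate = 185.28 / 319.03 = 58.08%.

Unemployment rate ≈ 7.90%; labor force participation rate ≈ 58.08%.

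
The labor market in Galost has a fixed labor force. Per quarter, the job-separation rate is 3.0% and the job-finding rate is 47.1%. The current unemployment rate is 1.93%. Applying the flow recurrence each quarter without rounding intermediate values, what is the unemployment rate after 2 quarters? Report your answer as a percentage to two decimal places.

With a fixed labor force, u_{t+1} = u_t + s·(1−u_t) − f·u_t = u_t·(1−s−f) + s.
Here 1−s−f = 0.499 and s = 0.030.
u_1 = 0.019300 × 0.499 + 0.030 = 0.039631.
u_2 = 0.039631 × 0.499 + 0.030 = 0.049776.

Unemployment rate after two quarters ≈ 4.98%.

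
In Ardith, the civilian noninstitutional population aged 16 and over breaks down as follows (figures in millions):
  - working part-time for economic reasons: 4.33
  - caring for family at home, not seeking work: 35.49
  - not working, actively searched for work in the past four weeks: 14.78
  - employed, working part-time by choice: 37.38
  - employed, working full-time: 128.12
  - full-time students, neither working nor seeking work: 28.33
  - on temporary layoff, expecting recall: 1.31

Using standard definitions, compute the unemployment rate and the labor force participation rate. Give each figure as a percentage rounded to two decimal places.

Employed = 4.33 + 37.38 + 128.12 = 169.83 million (anyone who worked, including part-time for economic reasons, counts as employed).
Unemployed = 14.78 + 1.31 = 16.09 million (jobless and actively searching, or on temporary layoff).
Labor force = 169.83 + 16.09 = 185.92 million.
Not in labor force = 35.49 + 28.33 = 63.82 million (those not working and not actively searching are outside the labor force).
Civilian working-age population = 185.92 + 63.82 = 249.74 million.
Unemployment rate = 16.09 / 185.92 = 8.65%.
Labor force participation rate = 185.92 / 249.74 = 74.45%.

Unemployment rate ≈ 8.65%; labor force participation rate ≈ 74.45%.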